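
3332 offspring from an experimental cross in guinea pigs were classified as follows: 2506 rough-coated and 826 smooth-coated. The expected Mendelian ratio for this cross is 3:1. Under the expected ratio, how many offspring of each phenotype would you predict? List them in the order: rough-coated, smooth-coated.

2499, 833

The 3:1 ratio has 4 parts, so with N = 3332 the expected counts are:
  rough-coated: 3332 × 3/4 = 2499
  smooth-coated: 3332 × 1/4 = 833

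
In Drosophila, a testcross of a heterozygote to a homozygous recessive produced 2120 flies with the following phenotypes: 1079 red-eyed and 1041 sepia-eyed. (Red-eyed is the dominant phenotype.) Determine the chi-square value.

0.681

A testcross of a heterozygote (Aa × aa) gives a 1:1 phenotypic ratio.
The 1:1 ratio has 2 parts, so with N = 2120 the expected counts are:
  red-eyed: 2120 × 1/2 = 1060
  sepia-eyed: 2120 × 1/2 = 1060
χ² = Σ (O − E)² / E
  red-eyed: (1079 − 1060)² / 1060 = 0.3406
  sepia-eyed: (1041 − 1060)² / 1060 = 0.3406
χ² = 0.3406 + 0.3406 = 0.6812 ≈ 0.681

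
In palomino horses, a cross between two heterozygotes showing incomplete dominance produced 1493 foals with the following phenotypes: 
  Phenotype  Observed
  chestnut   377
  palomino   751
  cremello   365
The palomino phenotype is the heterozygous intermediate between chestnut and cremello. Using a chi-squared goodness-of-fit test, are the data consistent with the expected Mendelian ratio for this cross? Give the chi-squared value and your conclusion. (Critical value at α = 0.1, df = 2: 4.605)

0.247; consistent

With incomplete dominance, a heterozygote × heterozygote cross gives a 1:2:1 phenotypic ratio.
Total ratio parts = 4. Expected numbers out of 1493:
  chestnut: 1493 × 1/4 = 373.25
  palomino: 1493 × 2/4 = 746.5
  cremello: 1493 × 1/4 = 373.25
χ² = Σ (O − E)² / E
  chestnut: (377 − 373.25)² / 373.25 = 0.0377
  palomino: (751 − 746.5)² / 746.5 = 0.0271
  cremello: (365 − 373.25)² / 373.25 = 0.1824
χ² = 0.0377 + 0.0271 + 0.1824 = 0.2472 ≈ 0.247
Degrees of freedom = 3 − 1 = 2; critical value at α = 0.1 is 4.605.
Since 0.247 < 4.605, we fail to reject the null hypothesis — the data are consistent with the 1:2:1 ratio.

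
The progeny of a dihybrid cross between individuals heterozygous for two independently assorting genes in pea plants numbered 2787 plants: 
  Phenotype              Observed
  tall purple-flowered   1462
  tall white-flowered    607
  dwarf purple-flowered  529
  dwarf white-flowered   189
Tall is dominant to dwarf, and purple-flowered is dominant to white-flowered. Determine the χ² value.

22.108

A dihybrid F₂ with independent assortment and complete dominance at both loci gives a 9:3:3:1 phenotypic ratio.
The 9:3:3:1 ratio has 16 parts, so with N = 2787 the expected counts are:
  tall purple-flowered: 2787 × 9/16 = 1567.6875
  tall white-flowered: 2787 × 3/16 = 522.5625
  dwarf purple-flowered: 2787 × 3/16 = 522.5625
  dwarf white-flowered: 2787 × 1/16 = 174.1875
χ² = Σ (O − E)² / E
  tall purple-flowered: (1462 − 1567.6875)² / 1567.6875 = 7.1250
  tall white-flowered: (607 − 522.5625)² / 522.5625 = 13.6437
  dwarf purple-flowered: (529 − 522.5625)² / 522.5625 = 0.0793
  dwarf white-flowered: (189 − 174.1875)² / 174.1875 = 1.2596
χ² = 7.1250 + 13.6437 + 0.0793 + 1.2596 = 22.1076 ≈ 22.108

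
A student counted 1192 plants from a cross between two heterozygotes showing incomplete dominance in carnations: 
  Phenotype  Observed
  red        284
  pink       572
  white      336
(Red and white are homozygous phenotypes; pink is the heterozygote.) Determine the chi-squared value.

6.470

With incomplete dominance, a heterozygote × heterozygote cross gives a 1:2:1 phenotypic ratio.
Under the 1:2:1 hypothesis (Σ ratio = 4, N = 1192):
  red: 1192 × 1/4 = 298
  pink: 1192 × 2/4 = 596
  white: 1192 × 1/4 = 298
χ² = Σ (O − E)² / E
  red: (284 − 298)² / 298 = 0.6577
  pink: (572 − 596)² / 596 = 0.9664
  white: (336 − 298)² / 298 = 4.8456
χ² = 0.6577 + 0.9664 + 4.8456 = 6.4697 ≈ 6.470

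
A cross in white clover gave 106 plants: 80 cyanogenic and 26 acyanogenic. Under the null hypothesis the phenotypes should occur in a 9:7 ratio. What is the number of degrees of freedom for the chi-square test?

A goodness-of-fit test with 2 phenotype classes has df = 2 − 1 = 1.

1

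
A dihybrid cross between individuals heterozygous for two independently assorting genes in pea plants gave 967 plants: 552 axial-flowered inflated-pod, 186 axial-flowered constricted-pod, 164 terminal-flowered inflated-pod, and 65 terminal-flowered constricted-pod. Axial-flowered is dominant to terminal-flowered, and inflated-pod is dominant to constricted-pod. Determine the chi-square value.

A dihybrid F₂ with independent assortment and complete dominance at both loci gives a 9:3:3:1 phenotypic ratio.
Expected counts for N = 967 under a 9:3:3:1 ratio (total parts = 16):
  axial-flowered inflated-pod: 967 × 9/16 = 543.9375
  axial-flowered constricted-pod: 967 × 3/16 = 181.3125
  terminal-flowered inflated-pod: 967 × 3/16 = 181.3125
  terminal-flowered constricted-pod: 967 × 1/16 = 60.4375
χ² = Σ (O − E)² / E
  axial-flowered inflated-pod: (552 − 543.9375)² / 543.9375 = 0.1195
  axial-flowered constricted-pod: (186 − 181.3125)² / 181.3125 = 0.1212
  terminal-flowered inflated-pod: (164 − 181.3125)² / 181.3125 = 1.6531
  terminal-flowered constricted-pod: (65 − 60.4375)² / 60.4375 = 0.3444
χ² = 0.1195 + 0.1212 + 1.6531 + 0.3444 = 2.2382 ≈ 2.238

2.238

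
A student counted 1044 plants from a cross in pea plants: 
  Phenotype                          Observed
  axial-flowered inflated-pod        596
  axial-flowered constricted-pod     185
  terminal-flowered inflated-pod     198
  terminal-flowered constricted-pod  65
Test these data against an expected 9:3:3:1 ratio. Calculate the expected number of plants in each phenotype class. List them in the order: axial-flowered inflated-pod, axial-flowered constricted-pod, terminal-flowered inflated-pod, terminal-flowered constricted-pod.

587.25, 195.75, 195.75, 65.25

Total ratio parts = 16. Expected numbers out of 1044:
  axial-flowered inflated-pod: 1044 × 9/16 = 587.25
  axial-flowered constricted-pod: 1044 × 3/16 = 195.75
  terminal-flowered inflated-pod: 1044 × 3/16 = 195.75
  terminal-flowered constricted-pod: 1044 × 1/16 = 65.25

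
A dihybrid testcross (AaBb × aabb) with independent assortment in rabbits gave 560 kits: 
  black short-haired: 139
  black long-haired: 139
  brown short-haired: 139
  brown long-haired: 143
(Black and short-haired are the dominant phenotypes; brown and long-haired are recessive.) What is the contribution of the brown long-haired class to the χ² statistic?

A dihybrid testcross with independent assortment gives a 1:1:1:1 ratio.
Total ratio parts = 4. Expected numbers out of 560:
  black short-haired: 560 × 1/4 = 140
  black long-haired: 560 × 1/4 = 140
  brown short-haired: 560 × 1/4 = 140
  brown long-haired: 560 × 1/4 = 140
Contribution of brown long-haired: (143 − 140)² / 140 = 0.0643

0.064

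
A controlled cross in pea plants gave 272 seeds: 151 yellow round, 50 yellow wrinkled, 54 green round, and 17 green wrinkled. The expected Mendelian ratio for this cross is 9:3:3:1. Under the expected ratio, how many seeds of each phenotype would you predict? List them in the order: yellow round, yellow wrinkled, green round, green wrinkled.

153, 51, 51, 17

The 9:3:3:1 ratio has 16 parts, so with N = 272 the expected counts are:
  yellow round: 272 × 9/16 = 153
  yellow wrinkled: 272 × 3/16 = 51
  green round: 272 × 3/16 = 51
  green wrinkled: 272 × 1/16 = 17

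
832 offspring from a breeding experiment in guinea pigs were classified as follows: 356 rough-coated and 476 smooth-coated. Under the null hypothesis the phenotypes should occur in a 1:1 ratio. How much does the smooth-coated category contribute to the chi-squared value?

8.654

Under the 1:1 hypothesis (Σ ratio = 2, N = 832):
  rough-coated: 832 × 1/2 = 416
  smooth-coated: 832 × 1/2 = 416
Contribution of smooth-coated: (476 − 416)² / 416 = 8.6538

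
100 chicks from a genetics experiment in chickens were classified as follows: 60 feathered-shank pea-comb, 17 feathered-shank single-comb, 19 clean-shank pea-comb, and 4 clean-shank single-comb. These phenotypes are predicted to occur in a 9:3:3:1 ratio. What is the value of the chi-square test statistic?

1.227

Expected counts for N = 100 under a 9:3:3:1 ratio (total parts = 16):
  feathered-shank pea-comb: 100 × 9/16 = 56.25
  feathered-shank single-comb: 100 × 3/16 = 18.75
  clean-shank pea-comb: 100 × 3/16 = 18.75
  clean-shank single-comb: 100 × 1/16 = 6.25
χ² = Σ (O − E)² / E
  feathered-shank pea-comb: (60 − 56.25)² / 56.25 = 0.2500
  feathered-shank single-comb: (17 − 18.75)² / 18.75 = 0.1633
  clean-shank pea-comb: (19 − 18.75)² / 18.75 = 0.0033
  clean-shank single-comb: (4 − 6.25)² / 6.25 = 0.8100
χ² = 0.2500 + 0.1633 + 0.0033 + 0.8100 = 1.2266 ≈ 1.227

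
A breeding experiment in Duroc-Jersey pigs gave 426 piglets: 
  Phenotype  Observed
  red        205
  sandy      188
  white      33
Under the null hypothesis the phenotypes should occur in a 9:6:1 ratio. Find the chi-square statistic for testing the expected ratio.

11.525

Expected counts for N = 426 under a 9:6:1 ratio (total parts = 16):
  red: 426 × 9/16 = 239.625
  sandy: 426 × 6/16 = 159.75
  white: 426 × 1/16 = 26.625
χ² = Σ (O − E)² / E
  red: (205 − 239.625)² / 239.625 = 5.0032
  sandy: (188 − 159.75)² / 159.75 = 4.9957
  white: (33 − 26.625)² / 26.625 = 1.5264
χ² = 5.0032 + 4.9957 + 1.5264 = 11.5253 ≈ 11.525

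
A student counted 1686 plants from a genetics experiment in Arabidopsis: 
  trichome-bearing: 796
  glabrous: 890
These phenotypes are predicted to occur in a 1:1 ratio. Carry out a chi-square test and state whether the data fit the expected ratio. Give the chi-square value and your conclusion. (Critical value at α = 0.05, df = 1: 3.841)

Total ratio parts = 2. Expected numbers out of 1686:
  trichome-bearing: 1686 × 1/2 = 843
  glabrous: 1686 × 1/2 = 843
χ² = Σ (O − E)² / E
  trichome-bearing: (796 − 843)² / 843 = 2.6204
  glabrous: (890 − 843)² / 843 = 2.6204
χ² = 2.6204 + 2.6204 = 5.2408 ≈ 5.241
Degrees of freedom = 2 − 1 = 1; critical value at α = 0.05 is 3.841.
Since 5.241 > 3.841, we reject the null hypothesis — the data do not fit the 1:1 ratio.

5.241; not consistent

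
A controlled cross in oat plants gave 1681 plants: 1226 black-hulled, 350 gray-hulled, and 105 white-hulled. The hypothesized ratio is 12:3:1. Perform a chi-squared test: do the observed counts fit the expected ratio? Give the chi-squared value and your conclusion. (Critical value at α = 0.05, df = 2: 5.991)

4.803; consistent

Under the 12:3:1 hypothesis (Σ ratio = 16, N = 1681):
  black-hulled: 1681 × 12/16 = 1260.75
  gray-hulled: 1681 × 3/16 = 315.1875
  white-hulled: 1681 × 1/16 = 105.0625
χ² = Σ (O − E)² / E
  black-hulled: (1226 − 1260.75)² / 1260.75 = 0.9578
  gray-hulled: (350 − 315.1875)² / 315.1875 = 3.8450
  white-hulled: (105 − 105.0625)² / 105.0625 = 0.0000
χ² = 0.9578 + 3.8450 + 0.0000 = 4.8028 ≈ 4.803
Degrees of freedom = 3 − 1 = 2; critical value at α = 0.05 is 5.991.
Since 4.803 < 5.991, we fail to reject the null hypothesis — the data are consistent with the 12:3:1 ratio.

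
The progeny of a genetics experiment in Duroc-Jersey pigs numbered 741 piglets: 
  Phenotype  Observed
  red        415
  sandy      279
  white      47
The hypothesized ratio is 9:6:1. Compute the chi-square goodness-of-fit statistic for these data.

0.023

Under the 9:6:1 hypothesis (Σ ratio = 16, N = 741):
  red: 741 × 9/16 = 416.8125
  sandy: 741 × 6/16 = 277.875
  white: 741 × 1/16 = 46.3125
χ² = Σ (O − E)² / E
  red: (415 − 416.8125)² / 416.8125 = 0.0079
  sandy: (279 − 277.875)² / 277.875 = 0.0046
  white: (47 − 46.3125)² / 46.3125 = 0.0102
χ² = 0.0079 + 0.0046 + 0.0102 = 0.0227 ≈ 0.023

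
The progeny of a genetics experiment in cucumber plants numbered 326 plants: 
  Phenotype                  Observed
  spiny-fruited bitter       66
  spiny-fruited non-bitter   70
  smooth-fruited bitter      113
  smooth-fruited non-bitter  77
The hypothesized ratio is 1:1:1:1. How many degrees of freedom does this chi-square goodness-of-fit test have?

A goodness-of-fit test with 4 phenotype classes has df = 4 − 1 = 3.

3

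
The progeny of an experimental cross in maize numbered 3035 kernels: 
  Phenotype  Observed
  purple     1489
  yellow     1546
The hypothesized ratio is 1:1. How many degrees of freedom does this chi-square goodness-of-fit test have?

1

A goodness-of-fit test with 2 phenotype classes has df = 2 − 1 = 1.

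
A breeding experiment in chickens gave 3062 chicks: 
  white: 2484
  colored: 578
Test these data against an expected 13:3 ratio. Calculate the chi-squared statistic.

Under the 13:3 hypothesis (Σ ratio = 16, N = 3062):
  white: 3062 × 13/16 = 2487.875
  colored: 3062 × 3/16 = 574.125
χ² = Σ (O − E)² / E
  white: (2484 − 2487.875)² / 2487.875 = 0.0060
  colored: (578 − 574.125)² / 574.125 = 0.0262
χ² = 0.0060 + 0.0262 = 0.0322 ≈ 0.032

0.032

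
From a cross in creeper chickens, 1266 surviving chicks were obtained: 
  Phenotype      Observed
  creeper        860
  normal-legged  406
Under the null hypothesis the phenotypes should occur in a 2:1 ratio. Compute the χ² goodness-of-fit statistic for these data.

Total ratio parts = 3. Expected numbers out of 1266:
  creeper: 1266 × 2/3 = 844
  normal-legged: 1266 × 1/3 = 422
χ² = Σ (O − E)² / E
  creeper: (860 − 844)² / 844 = 0.3033
  normal-legged: (406 − 422)² / 422 = 0.6066
χ² = 0.3033 + 0.6066 = 0.9099 ≈ 0.910

0.910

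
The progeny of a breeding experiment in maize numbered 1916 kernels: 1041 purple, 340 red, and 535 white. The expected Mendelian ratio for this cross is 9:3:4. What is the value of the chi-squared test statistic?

8.832

Total ratio parts = 16. Expected numbers out of 1916:
  purple: 1916 × 9/16 = 1077.75
  red: 1916 × 3/16 = 359.25
  white: 1916 × 4/16 = 479
χ² = Σ (O − E)² / E
  purple: (1041 − 1077.75)² / 1077.75 = 1.2531
  red: (340 − 359.25)² / 359.25 = 1.0315
  white: (535 − 479)² / 479 = 6.5470
χ² = 1.2531 + 1.0315 + 6.5470 = 8.8316 ≈ 8.832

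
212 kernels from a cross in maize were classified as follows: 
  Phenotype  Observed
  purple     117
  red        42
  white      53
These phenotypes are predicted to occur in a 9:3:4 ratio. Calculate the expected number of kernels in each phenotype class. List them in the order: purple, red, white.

119.25, 39.75, 53

Total ratio parts = 16. Expected numbers out of 212:
  purple: 212 × 9/16 = 119.25
  red: 212 × 3/16 = 39.75
  white: 212 × 4/16 = 53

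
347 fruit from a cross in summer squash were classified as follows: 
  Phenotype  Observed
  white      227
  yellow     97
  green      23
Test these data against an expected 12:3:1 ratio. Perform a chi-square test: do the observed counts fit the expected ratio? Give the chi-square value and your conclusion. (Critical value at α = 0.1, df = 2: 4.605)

The 12:3:1 ratio has 16 parts, so with N = 347 the expected counts are:
  white: 347 × 12/16 = 260.25
  yellow: 347 × 3/16 = 65.0625
  green: 347 × 1/16 = 21.6875
χ² = Σ (O − E)² / E
  white: (227 − 260.25)² / 260.25 = 4.2481
  yellow: (97 − 65.0625)² / 65.0625 = 15.6773
  green: (23 − 21.6875)² / 21.6875 = 0.0794
χ² = 4.2481 + 15.6773 + 0.0794 = 20.0048 ≈ 20.005
Degrees of freedom = 3 − 1 = 2; critical value at α = 0.1 is 4.605.
Since 20.005 > 4.605, we reject the null hypothesis — the data do not fit the 12:3:1 ratio.

20.005; not consistent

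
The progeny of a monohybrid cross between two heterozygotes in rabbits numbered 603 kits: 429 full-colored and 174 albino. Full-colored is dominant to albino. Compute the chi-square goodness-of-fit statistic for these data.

For a monohybrid cross between heterozygotes with complete dominance, the expected phenotypic ratio is 3:1.
Under the 3:1 hypothesis (Σ ratio = 4, N = 603):
  full-colored: 603 × 3/4 = 452.25
  albino: 603 × 1/4 = 150.75
χ² = Σ (O − E)² / E
  full-colored: (429 − 452.25)² / 452.25 = 1.1953
  albino: (174 − 150.75)² / 150.75 = 3.5858
χ² = 1.1953 + 3.5858 = 4.7811 ≈ 4.781

4.781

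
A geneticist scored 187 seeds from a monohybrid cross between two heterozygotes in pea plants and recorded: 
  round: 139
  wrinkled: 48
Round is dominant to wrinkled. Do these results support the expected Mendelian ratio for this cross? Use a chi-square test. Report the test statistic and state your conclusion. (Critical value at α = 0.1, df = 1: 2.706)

For a monohybrid cross between heterozygotes with complete dominance, the expected phenotypic ratio is 3:1.
Total ratio parts = 4. Expected numbers out of 187:
  round: 187 × 3/4 = 140.25
  wrinkled: 187 × 1/4 = 46.75
χ² = Σ (O − E)² / E
  round: (139 − 140.25)² / 140.25 = 0.0111
  wrinkled: (48 − 46.75)² / 46.75 = 0.0334
χ² = 0.0111 + 0.0334 = 0.0445 ≈ 0.045
Degrees of freedom = 2 − 1 = 1; critical value at α = 0.1 is 2.706.
Since 0.045 < 2.706, we fail to reject the null hypothesis — the data are consistent with the 3:1 ratio.

0.045; consistent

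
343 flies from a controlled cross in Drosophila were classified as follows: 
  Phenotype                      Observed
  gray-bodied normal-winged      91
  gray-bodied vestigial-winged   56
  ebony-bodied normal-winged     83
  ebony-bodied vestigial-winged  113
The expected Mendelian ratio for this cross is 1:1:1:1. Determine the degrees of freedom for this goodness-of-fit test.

3

A goodness-of-fit test with 4 phenotype classes has df = 4 − 1 = 3.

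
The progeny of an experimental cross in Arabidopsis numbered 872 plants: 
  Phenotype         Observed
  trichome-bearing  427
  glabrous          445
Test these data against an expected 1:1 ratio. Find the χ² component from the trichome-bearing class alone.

0.186

Total ratio parts = 2. Expected numbers out of 872:
  trichome-bearing: 872 × 1/2 = 436
  glabrous: 872 × 1/2 = 436
Contribution of trichome-bearing: (427 − 436)² / 436 = 0.1858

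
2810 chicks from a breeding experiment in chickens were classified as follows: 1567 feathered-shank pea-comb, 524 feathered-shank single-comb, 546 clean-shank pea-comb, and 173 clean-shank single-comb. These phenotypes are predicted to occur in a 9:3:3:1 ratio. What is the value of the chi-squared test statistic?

The 9:3:3:1 ratio has 16 parts, so with N = 2810 the expected counts are:
  feathered-shank pea-comb: 2810 × 9/16 = 1580.625
  feathered-shank single-comb: 2810 × 3/16 = 526.875
  clean-shank pea-comb: 2810 × 3/16 = 526.875
  clean-shank single-comb: 2810 × 1/16 = 175.625
χ² = Σ (O − E)² / E
  feathered-shank pea-comb: (1567 − 1580.625)² / 1580.625 = 0.1174
  feathered-shank single-comb: (524 − 526.875)² / 526.875 = 0.0157
  clean-shank pea-comb: (546 − 526.875)² / 526.875 = 0.6942
  clean-shank single-comb: (173 − 175.625)² / 175.625 = 0.0392
χ² = 0.1174 + 0.0157 + 0.6942 + 0.0392 = 0.8665 ≈ 0.867

0.867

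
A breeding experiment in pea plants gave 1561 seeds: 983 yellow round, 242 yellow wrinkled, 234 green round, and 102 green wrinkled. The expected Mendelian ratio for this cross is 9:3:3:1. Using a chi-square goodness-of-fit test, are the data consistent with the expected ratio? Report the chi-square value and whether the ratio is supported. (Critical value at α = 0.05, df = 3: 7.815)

Under the 9:3:3:1 hypothesis (Σ ratio = 16, N = 1561):
  yellow round: 1561 × 9/16 = 878.0625
  yellow wrinkled: 1561 × 3/16 = 292.6875
  green round: 1561 × 3/16 = 292.6875
  green wrinkled: 1561 × 1/16 = 97.5625
χ² = Σ (O − E)² / E
  yellow round: (983 − 878.0625)² / 878.0625 = 12.5411
  yellow wrinkled: (242 − 292.6875)² / 292.6875 = 8.7780
  green round: (234 − 292.6875)² / 292.6875 = 11.7676
  green wrinkled: (102 − 97.5625)² / 97.5625 = 0.2018
χ² = 12.5411 + 8.7780 + 11.7676 + 0.2018 = 33.2885 ≈ 33.289
Degrees of freedom = 4 − 1 = 3; critical value at α = 0.05 is 7.815.
Since 33.289 > 7.815, we reject the null hypothesis — the data do not fit the 9:3:3:1 ratio.

33.289; not consistent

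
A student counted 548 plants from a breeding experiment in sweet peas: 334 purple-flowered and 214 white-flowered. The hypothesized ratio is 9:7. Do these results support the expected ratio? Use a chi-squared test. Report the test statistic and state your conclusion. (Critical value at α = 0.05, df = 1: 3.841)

Total ratio parts = 16. Expected numbers out of 548:
  purple-flowered: 548 × 9/16 = 308.25
  white-flowered: 548 × 7/16 = 239.75
χ² = Σ (O − E)² / E
  purple-flowered: (334 − 308.25)² / 308.25 = 2.1511
  white-flowered: (214 − 239.75)² / 239.75 = 2.7656
χ² = 2.1511 + 2.7656 = 4.9167 ≈ 4.917
Degrees of freedom = 2 − 1 = 1; critical value at α = 0.05 is 3.841.
Since 4.917 > 3.841, we reject the null hypothesis — the data do not fit the 9:7 ratio.

4.917; not consistent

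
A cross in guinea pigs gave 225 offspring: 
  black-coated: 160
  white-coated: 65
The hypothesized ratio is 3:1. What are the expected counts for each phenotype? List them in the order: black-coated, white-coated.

The 3:1 ratio has 4 parts, so with N = 225 the expected counts are:
  black-coated: 225 × 3/4 = 168.75
  white-coated: 225 × 1/4 = 56.25

168.75, 56.25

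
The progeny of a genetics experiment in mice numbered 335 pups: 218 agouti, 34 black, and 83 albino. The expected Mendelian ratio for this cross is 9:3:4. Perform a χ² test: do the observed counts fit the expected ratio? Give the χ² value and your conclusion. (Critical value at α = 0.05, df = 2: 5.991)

Under the 9:3:4 hypothesis (Σ ratio = 16, N = 335):
  agouti: 335 × 9/16 = 188.4375
  black: 335 × 3/16 = 62.8125
  albino: 335 × 4/16 = 83.75
χ² = Σ (O − E)² / E
  agouti: (218 − 188.4375)² / 188.4375 = 4.6378
  black: (34 − 62.8125)² / 62.8125 = 13.2165
  albino: (83 − 83.75)² / 83.75 = 0.0067
χ² = 4.6378 + 13.2165 + 0.0067 = 17.861
Degrees of freedom = 3 − 1 = 2; critical value at α = 0.05 is 5.991.
Since 17.861 > 5.991, we reject the null hypothesis — the data do not fit the 9:3:4 ratio.

17.861; not consistent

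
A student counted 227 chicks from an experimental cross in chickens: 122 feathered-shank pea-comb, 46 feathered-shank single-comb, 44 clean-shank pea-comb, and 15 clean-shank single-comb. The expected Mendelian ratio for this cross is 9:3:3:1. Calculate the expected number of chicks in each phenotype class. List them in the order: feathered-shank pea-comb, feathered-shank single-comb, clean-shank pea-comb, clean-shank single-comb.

The 9:3:3:1 ratio has 16 parts, so with N = 227 the expected counts are:
  feathered-shank pea-comb: 227 × 9/16 = 127.6875
  feathered-shank single-comb: 227 × 3/16 = 42.5625
  clean-shank pea-comb: 227 × 3/16 = 42.5625
  clean-shank single-comb: 227 × 1/16 = 14.1875

127.6875, 42.5625, 42.5625, 14.1875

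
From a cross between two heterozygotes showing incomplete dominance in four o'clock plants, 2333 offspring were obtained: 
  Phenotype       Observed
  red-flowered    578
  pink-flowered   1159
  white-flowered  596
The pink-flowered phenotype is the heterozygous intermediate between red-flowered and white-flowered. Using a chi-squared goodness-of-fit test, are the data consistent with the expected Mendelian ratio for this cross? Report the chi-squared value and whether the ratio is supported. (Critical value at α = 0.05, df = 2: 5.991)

0.374; consistent

With incomplete dominance, a heterozygote × heterozygote cross gives a 1:2:1 phenotypic ratio.
Under the 1:2:1 hypothesis (Σ ratio = 4, N = 2333):
  red-flowered: 2333 × 1/4 = 583.25
  pink-flowered: 2333 × 2/4 = 1166.5
  white-flowered: 2333 × 1/4 = 583.25
χ² = Σ (O − E)² / E
  red-flowered: (578 − 583.25)² / 583.25 = 0.0473
  pink-flowered: (1159 − 1166.5)² / 1166.5 = 0.0482
  white-flowered: (596 − 583.25)² / 583.25 = 0.2787
χ² = 0.0473 + 0.0482 + 0.2787 = 0.3742 ≈ 0.374
Degrees of freedom = 3 − 1 = 2; critical value at α = 0.05 is 5.991.
Since 0.374 < 5.991, we fail to reject the null hypothesis — the data are consistent with the 1:2:1 ratio.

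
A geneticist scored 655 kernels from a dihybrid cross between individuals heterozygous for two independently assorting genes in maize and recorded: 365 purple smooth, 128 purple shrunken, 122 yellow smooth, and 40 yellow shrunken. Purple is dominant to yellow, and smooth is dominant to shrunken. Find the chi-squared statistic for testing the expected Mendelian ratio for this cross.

A dihybrid F₂ with independent assortment and complete dominance at both loci gives a 9:3:3:1 phenotypic ratio.
Under the 9:3:3:1 hypothesis (Σ ratio = 16, N = 655):
  purple smooth: 655 × 9/16 = 368.4375
  purple shrunken: 655 × 3/16 = 122.8125
  yellow smooth: 655 × 3/16 = 122.8125
  yellow shrunken: 655 × 1/16 = 40.9375
χ² = Σ (O − E)² / E
  purple smooth: (365 − 368.4375)² / 368.4375 = 0.0321
  purple shrunken: (128 − 122.8125)² / 122.8125 = 0.2191
  yellow smooth: (122 − 122.8125)² / 122.8125 = 0.0054
  yellow shrunken: (40 − 40.9375)² / 40.9375 = 0.0215
χ² = 0.0321 + 0.2191 + 0.0054 + 0.0215 = 0.2781 ≈ 0.278

0.278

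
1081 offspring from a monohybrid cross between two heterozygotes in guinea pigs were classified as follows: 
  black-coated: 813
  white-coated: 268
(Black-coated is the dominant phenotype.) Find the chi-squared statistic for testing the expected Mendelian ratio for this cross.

For a monohybrid cross between heterozygotes with complete dominance, the expected phenotypic ratio is 3:1.
Under the 3:1 hypothesis (Σ ratio = 4, N = 1081):
  black-coated: 1081 × 3/4 = 810.75
  white-coated: 1081 × 1/4 = 270.25
χ² = Σ (O − E)² / E
  black-coated: (813 − 810.75)² / 810.75 = 0.0062
  white-coated: (268 − 270.25)² / 270.25 = 0.0187
χ² = 0.0062 + 0.0187 = 0.0249 ≈ 0.025

0.025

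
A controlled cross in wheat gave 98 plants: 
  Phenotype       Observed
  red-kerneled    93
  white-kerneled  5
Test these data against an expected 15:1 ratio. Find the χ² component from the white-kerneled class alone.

The 15:1 ratio has 16 parts, so with N = 98 the expected counts are:
  red-kerneled: 98 × 15/16 = 91.875
  white-kerneled: 98 × 1/16 = 6.125
Contribution of white-kerneled: (5 − 6.125)² / 6.125 = 0.2066

0.207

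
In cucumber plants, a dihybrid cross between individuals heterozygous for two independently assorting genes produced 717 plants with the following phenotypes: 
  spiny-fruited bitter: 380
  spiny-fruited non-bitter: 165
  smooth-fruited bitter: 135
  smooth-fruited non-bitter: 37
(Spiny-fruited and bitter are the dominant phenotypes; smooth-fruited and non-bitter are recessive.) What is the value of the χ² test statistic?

9.660

A dihybrid F₂ with independent assortment and complete dominance at both loci gives a 9:3:3:1 phenotypic ratio.
Expected counts for N = 717 under a 9:3:3:1 ratio (total parts = 16):
  spiny-fruited bitter: 717 × 9/16 = 403.3125
  spiny-fruited non-bitter: 717 × 3/16 = 134.4375
  smooth-fruited bitter: 717 × 3/16 = 134.4375
  smooth-fruited non-bitter: 717 × 1/16 = 44.8125
χ² = Σ (O − E)² / E
  spiny-fruited bitter: (380 − 403.3125)² / 403.3125 = 1.3475
  spiny-fruited non-bitter: (165 − 134.4375)² / 134.4375 = 6.9480
  smooth-fruited bitter: (135 − 134.4375)² / 134.4375 = 0.0024
  smooth-fruited non-bitter: (37 − 44.8125)² / 44.8125 = 1.3620
χ² = 1.3475 + 6.9480 + 0.0024 + 1.3620 = 9.6599 ≈ 9.660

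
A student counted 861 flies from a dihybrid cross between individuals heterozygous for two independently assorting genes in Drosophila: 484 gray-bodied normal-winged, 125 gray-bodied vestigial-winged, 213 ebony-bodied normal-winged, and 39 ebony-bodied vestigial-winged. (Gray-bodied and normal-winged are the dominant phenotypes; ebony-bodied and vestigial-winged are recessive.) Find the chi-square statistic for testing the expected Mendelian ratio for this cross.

A dihybrid F₂ with independent assortment and complete dominance at both loci gives a 9:3:3:1 phenotypic ratio.
The 9:3:3:1 ratio has 16 parts, so with N = 861 the expected counts are:
  gray-bodied normal-winged: 861 × 9/16 = 484.3125
  gray-bodied vestigial-winged: 861 × 3/16 = 161.4375
  ebony-bodied normal-winged: 861 × 3/16 = 161.4375
  ebony-bodied vestigial-winged: 861 × 1/16 = 53.8125
χ² = Σ (O − E)² / E
  gray-bodied normal-winged: (484 − 484.3125)² / 484.3125 = 0.0002
  gray-bodied vestigial-winged: (125 − 161.4375)² / 161.4375 = 8.2242
  ebony-bodied normal-winged: (213 − 161.4375)² / 161.4375 = 16.4689
  ebony-bodied vestigial-winged: (39 − 53.8125)² / 53.8125 = 4.0773
χ² = 0.0002 + 8.2242 + 16.4689 + 4.0773 = 28.7706 ≈ 28.771

28.771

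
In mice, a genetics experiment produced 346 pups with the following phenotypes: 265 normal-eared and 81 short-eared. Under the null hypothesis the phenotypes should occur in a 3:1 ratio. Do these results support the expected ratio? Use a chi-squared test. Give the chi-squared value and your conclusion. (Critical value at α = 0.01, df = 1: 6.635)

0.466; consistent

Total ratio parts = 4. Expected numbers out of 346:
  normal-eared: 346 × 3/4 = 259.5
  short-eared: 346 × 1/4 = 86.5
χ² = Σ (O − E)² / E
  normal-eared: (265 − 259.5)² / 259.5 = 0.1166
  short-eared: (81 − 86.5)² / 86.5 = 0.3497
χ² = 0.1166 + 0.3497 = 0.4663 ≈ 0.466
Degrees of freedom = 2 − 1 = 1; critical value at α = 0.01 is 6.635.
Since 0.466 < 6.635, we fail to reject the null hypothesis — the data are consistent with the 3:1 ratio.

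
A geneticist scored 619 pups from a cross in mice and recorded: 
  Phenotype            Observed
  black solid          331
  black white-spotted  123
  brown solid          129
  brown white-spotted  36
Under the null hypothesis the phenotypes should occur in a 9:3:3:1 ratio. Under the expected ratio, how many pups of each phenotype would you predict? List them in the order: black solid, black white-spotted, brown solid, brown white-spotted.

348.1875, 116.0625, 116.0625, 38.6875

Total ratio parts = 16. Expected numbers out of 619:
  black solid: 619 × 9/16 = 348.1875
  black white-spotted: 619 × 3/16 = 116.0625
  brown solid: 619 × 3/16 = 116.0625
  brown white-spotted: 619 × 1/16 = 38.6875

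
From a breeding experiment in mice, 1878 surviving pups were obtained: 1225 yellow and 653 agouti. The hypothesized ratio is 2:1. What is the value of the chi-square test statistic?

Expected counts for N = 1878 under a 2:1 ratio (total parts = 3):
  yellow: 1878 × 2/3 = 1252
  agouti: 1878 × 1/3 = 626
χ² = Σ (O − E)² / E
  yellow: (1225 − 1252)² / 1252 = 0.5823
  agouti: (653 − 626)² / 626 = 1.1645
χ² = 0.5823 + 1.1645 = 1.7468 ≈ 1.747

1.747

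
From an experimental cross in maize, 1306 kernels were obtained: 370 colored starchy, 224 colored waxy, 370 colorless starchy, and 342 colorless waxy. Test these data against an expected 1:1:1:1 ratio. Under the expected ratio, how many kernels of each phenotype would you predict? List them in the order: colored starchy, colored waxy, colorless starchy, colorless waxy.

326.5, 326.5, 326.5, 326.5

Total ratio parts = 4. Expected numbers out of 1306:
  colored starchy: 1306 × 1/4 = 326.5
  colored waxy: 1306 × 1/4 = 326.5
  colorless starchy: 1306 × 1/4 = 326.5
  colorless waxy: 1306 × 1/4 = 326.5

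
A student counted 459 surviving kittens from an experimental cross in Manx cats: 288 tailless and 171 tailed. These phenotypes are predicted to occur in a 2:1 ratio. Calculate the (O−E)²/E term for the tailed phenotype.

2.118

Expected counts for N = 459 under a 2:1 ratio (total parts = 3):
  tailless: 459 × 2/3 = 306
  tailed: 459 × 1/3 = 153
Contribution of tailed: (171 − 153)² / 153 = 2.1176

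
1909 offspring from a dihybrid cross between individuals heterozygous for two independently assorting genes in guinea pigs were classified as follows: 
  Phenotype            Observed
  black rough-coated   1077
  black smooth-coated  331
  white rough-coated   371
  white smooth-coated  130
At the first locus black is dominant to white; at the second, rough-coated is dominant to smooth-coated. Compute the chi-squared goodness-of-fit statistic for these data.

3.471

A dihybrid F₂ with independent assortment and complete dominance at both loci gives a 9:3:3:1 phenotypic ratio.
The 9:3:3:1 ratio has 16 parts, so with N = 1909 the expected counts are:
  black rough-coated: 1909 × 9/16 = 1073.8125
  black smooth-coated: 1909 × 3/16 = 357.9375
  white rough-coated: 1909 × 3/16 = 357.9375
  white smooth-coated: 1909 × 1/16 = 119.3125
χ² = Σ (O − E)² / E
  black rough-coated: (1077 − 1073.8125)² / 1073.8125 = 0.0095
  black smooth-coated: (331 − 357.9375)² / 357.9375 = 2.0273
  white rough-coated: (371 − 357.9375)² / 357.9375 = 0.4767
  white smooth-coated: (130 − 119.3125)² / 119.3125 = 0.9573
χ² = 0.0095 + 2.0273 + 0.4767 + 0.9573 = 3.4708 ≈ 3.471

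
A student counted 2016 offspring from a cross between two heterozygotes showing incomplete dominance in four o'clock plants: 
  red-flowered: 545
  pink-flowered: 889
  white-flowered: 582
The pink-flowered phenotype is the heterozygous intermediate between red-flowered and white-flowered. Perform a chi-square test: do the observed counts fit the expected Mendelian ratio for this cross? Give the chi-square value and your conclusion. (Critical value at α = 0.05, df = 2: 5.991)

29.455; not consistent

With incomplete dominance, a heterozygote × heterozygote cross gives a 1:2:1 phenotypic ratio.
Under the 1:2:1 hypothesis (Σ ratio = 4, N = 2016):
  red-flowered: 2016 × 1/4 = 504
  pink-flowered: 2016 × 2/4 = 1008
  white-flowered: 2016 × 1/4 = 504
χ² = Σ (O − E)² / E
  red-flowered: (545 − 504)² / 504 = 3.3353
  pink-flowered: (889 − 1008)² / 1008 = 14.0486
  white-flowered: (582 − 504)² / 504 = 12.0714
χ² = 3.3353 + 14.0486 + 12.0714 = 29.4553 ≈ 29.455
Degrees of freedom = 3 − 1 = 2; critical value at α = 0.05 is 5.991.
Since 29.455 > 5.991, we reject the null hypothesis — the data do not fit the 1:2:1 ratio.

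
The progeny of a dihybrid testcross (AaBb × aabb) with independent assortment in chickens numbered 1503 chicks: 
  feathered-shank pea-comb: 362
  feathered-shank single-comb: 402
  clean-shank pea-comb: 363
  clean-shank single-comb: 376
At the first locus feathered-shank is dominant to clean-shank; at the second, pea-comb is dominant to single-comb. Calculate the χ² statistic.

2.770

A dihybrid testcross with independent assortment gives a 1:1:1:1 ratio.
Expected counts for N = 1503 under a 1:1:1:1 ratio (total parts = 4):
  feathered-shank pea-comb: 1503 × 1/4 = 375.75
  feathered-shank single-comb: 1503 × 1/4 = 375.75
  clean-shank pea-comb: 1503 × 1/4 = 375.75
  clean-shank single-comb: 1503 × 1/4 = 375.75
χ² = Σ (O − E)² / E
  feathered-shank pea-comb: (362 − 375.75)² / 375.75 = 0.5032
  feathered-shank single-comb: (402 − 375.75)² / 375.75 = 1.8338
  clean-shank pea-comb: (363 − 375.75)² / 375.75 = 0.4326
  clean-shank single-comb: (376 − 375.75)² / 375.75 = 0.0002
χ² = 0.5032 + 1.8338 + 0.4326 + 0.0002 = 2.7698 ≈ 2.770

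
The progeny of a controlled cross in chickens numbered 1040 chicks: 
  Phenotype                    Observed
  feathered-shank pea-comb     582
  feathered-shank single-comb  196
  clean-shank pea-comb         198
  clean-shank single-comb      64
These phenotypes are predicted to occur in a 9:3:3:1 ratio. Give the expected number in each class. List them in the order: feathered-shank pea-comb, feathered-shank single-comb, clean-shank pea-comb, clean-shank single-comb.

The 9:3:3:1 ratio has 16 parts, so with N = 1040 the expected counts are:
  feathered-shank pea-comb: 1040 × 9/16 = 585
  feathered-shank single-comb: 1040 × 3/16 = 195
  clean-shank pea-comb: 1040 × 3/16 = 195
  clean-shank single-comb: 1040 × 1/16 = 65

585, 195, 195, 65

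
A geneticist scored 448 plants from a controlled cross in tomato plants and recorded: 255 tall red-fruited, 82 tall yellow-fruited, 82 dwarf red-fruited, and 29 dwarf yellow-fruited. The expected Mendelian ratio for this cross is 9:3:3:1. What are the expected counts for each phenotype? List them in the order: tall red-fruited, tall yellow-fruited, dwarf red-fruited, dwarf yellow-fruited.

252, 84, 84, 28

Expected counts for N = 448 under a 9:3:3:1 ratio (total parts = 16):
  tall red-fruited: 448 × 9/16 = 252
  tall yellow-fruited: 448 × 3/16 = 84
  dwarf red-fruited: 448 × 3/16 = 84
  dwarf yellow-fruited: 448 × 1/16 = 28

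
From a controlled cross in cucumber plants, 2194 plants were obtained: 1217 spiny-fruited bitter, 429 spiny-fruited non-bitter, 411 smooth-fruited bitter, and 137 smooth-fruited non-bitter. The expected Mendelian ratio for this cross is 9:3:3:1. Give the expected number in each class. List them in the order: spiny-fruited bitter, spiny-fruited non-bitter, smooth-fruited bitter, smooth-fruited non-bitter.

Expected counts for N = 2194 under a 9:3:3:1 ratio (total parts = 16):
  spiny-fruited bitter: 2194 × 9/16 = 1234.125
  spiny-fruited non-bitter: 2194 × 3/16 = 411.375
  smooth-fruited bitter: 2194 × 3/16 = 411.375
  smooth-fruited non-bitter: 2194 × 1/16 = 137.125

1234.125, 411.375, 411.375, 137.125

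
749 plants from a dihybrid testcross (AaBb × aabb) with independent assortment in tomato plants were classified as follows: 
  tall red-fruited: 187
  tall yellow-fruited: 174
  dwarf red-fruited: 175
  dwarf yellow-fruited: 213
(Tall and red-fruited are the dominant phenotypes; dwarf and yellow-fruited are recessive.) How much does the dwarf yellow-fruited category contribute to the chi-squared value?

A dihybrid testcross with independent assortment gives a 1:1:1:1 ratio.
The 1:1:1:1 ratio has 4 parts, so with N = 749 the expected counts are:
  tall red-fruited: 749 × 1/4 = 187.25
  tall yellow-fruited: 749 × 1/4 = 187.25
  dwarf red-fruited: 749 × 1/4 = 187.25
  dwarf yellow-fruited: 749 × 1/4 = 187.25
Contribution of dwarf yellow-fruited: (213 − 187.25)² / 187.25 = 3.5411

3.541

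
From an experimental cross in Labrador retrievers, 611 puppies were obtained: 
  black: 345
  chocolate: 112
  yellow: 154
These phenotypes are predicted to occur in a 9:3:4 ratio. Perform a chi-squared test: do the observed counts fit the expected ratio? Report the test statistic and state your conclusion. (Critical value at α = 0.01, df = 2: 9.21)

Expected counts for N = 611 under a 9:3:4 ratio (total parts = 16):
  black: 611 × 9/16 = 343.6875
  chocolate: 611 × 3/16 = 114.5625
  yellow: 611 × 4/16 = 152.75
χ² = Σ (O − E)² / E
  black: (345 − 343.6875)² / 343.6875 = 0.0050
  chocolate: (112 − 114.5625)² / 114.5625 = 0.0573
  yellow: (154 − 152.75)² / 152.75 = 0.0102
χ² = 0.0050 + 0.0573 + 0.0102 = 0.0725 ≈ 0.073
Degrees of freedom = 3 − 1 = 2; critical value at α = 0.01 is 9.21.
Since 0.073 < 9.21, we fail to reject the null hypothesis — the data are consistent with the 9:3:4 ratio.

0.073; consistent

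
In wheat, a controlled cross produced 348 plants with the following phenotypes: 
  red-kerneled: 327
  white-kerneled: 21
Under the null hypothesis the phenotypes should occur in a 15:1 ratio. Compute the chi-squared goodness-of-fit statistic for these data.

0.028

Under the 15:1 hypothesis (Σ ratio = 16, N = 348):
  red-kerneled: 348 × 15/16 = 326.25
  white-kerneled: 348 × 1/16 = 21.75
χ² = Σ (O − E)² / E
  red-kerneled: (327 − 326.25)² / 326.25 = 0.0017
  white-kerneled: (21 − 21.75)² / 21.75 = 0.0259
χ² = 0.0017 + 0.0259 = 0.0276 ≈ 0.028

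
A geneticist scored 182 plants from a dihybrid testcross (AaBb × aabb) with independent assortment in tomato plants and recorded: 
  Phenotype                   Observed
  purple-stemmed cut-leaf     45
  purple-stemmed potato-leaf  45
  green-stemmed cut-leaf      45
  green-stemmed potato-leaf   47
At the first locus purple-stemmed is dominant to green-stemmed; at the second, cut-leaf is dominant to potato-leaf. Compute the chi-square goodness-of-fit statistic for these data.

A dihybrid testcross with independent assortment gives a 1:1:1:1 ratio.
Total ratio parts = 4. Expected numbers out of 182:
  purple-stemmed cut-leaf: 182 × 1/4 = 45.5
  purple-stemmed potato-leaf: 182 × 1/4 = 45.5
  green-stemmed cut-leaf: 182 × 1/4 = 45.5
  green-stemmed potato-leaf: 182 × 1/4 = 45.5
χ² = Σ (O − E)² / E
  purple-stemmed cut-leaf: (45 − 45.5)² / 45.5 = 0.0055
  purple-stemmed potato-leaf: (45 − 45.5)² / 45.5 = 0.0055
  green-stemmed cut-leaf: (45 − 45.5)² / 45.5 = 0.0055
  green-stemmed potato-leaf: (47 − 45.5)² / 45.5 = 0.0495
χ² = 0.0055 + 0.0055 + 0.0055 + 0.0495 = 0.066

0.066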